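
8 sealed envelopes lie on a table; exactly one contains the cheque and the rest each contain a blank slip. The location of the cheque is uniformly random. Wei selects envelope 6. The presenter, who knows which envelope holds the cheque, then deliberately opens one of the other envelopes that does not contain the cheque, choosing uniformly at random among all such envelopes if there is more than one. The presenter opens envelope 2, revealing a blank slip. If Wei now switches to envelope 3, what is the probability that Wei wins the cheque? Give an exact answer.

7/48

Apply Bayes' rule, conditioning on where the cheque actually is.
If it is in any of envelopes 1, 3, 4, 5, 7, and 8 (prior 1/8 each): the presenter has 6 equally likely choices, so probability 1/6; weight (1/8)·(1/6) = 1/48 each.
If it is in envelope 2 (prior 1/8): the presenter opened envelope 2, so this case is ruled out; weight (1/8)·0 = 0.
If it is in envelope 6 (prior 1/8): the presenter has 7 equally likely choices, so probability 1/7; weight (1/8)·(1/7) = 1/56.
The weights sum to 1/7.
So P(the cheque in envelope 3 | the presenter opened envelope 2) = (1/48) / (1/7) = 7/48.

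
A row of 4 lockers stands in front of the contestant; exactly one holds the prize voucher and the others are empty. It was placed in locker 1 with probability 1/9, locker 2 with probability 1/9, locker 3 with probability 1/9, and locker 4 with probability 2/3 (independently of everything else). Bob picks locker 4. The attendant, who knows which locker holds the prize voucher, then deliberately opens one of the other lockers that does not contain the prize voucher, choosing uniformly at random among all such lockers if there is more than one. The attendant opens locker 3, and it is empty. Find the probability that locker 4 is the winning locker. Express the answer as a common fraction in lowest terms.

2/3

Apply Bayes' rule, conditioning on where the prize voucher actually is.
If it is in either of lockers 1 and 2 (prior 1/9 each): the attendant has 2 equally likely choices, so probability 1/2; weight (1/9)·(1/2) = 1/18 each.
If it is in locker 3 (prior 1/9): the attendant opened locker 3, so this case is ruled out; weight (1/9)·0 = 0.
If it is in locker 4 (prior 2/3): the attendant has 3 equally likely choices, so probability 1/3; weight (2/3)·(1/3) = 2/9.
The weights sum to 1/3.
So P(the prize voucher in locker 4 | the attendant opened locker 3) = (2/9) / (1/3) = 2/3.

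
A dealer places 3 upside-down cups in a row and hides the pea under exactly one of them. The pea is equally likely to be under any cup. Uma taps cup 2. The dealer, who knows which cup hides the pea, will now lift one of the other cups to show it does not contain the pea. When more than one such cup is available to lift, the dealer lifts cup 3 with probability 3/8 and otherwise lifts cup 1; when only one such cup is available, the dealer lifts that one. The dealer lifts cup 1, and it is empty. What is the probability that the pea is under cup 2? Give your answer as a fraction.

5/13

Condition on the true location of the pea.
If it is under cup 1 (prior 1/3): the dealer opened cup 1, so this case is ruled out; weight (1/3)·0 = 0.
If it is under cup 2 (prior 1/3): cup 3 is available but not opened, probability 5/8; weight (1/3)·(5/8) = 5/24.
If it is under cup 3 (prior 1/3): only cup 1 is available, probability 1; weight (1/3)·1 = 1/3.
The weights sum to 13/24.
So P(the pea under cup 2 | the dealer opened cup 1) = (5/24) / (13/24) = 5/13.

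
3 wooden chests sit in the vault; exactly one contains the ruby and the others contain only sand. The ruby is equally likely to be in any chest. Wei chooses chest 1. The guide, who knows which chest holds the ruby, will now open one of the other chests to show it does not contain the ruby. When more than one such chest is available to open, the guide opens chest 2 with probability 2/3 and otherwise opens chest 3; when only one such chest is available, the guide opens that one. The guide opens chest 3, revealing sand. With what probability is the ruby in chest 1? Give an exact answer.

Condition on the true location of the ruby.
If it is in chest 1 (prior 1/3): chest 2 is available but not opened, probability 1/3; weight (1/3)·(1/3) = 1/9.
If it is in chest 2 (prior 1/3): only chest 3 is available, probability 1; weight (1/3)·1 = 1/3.
If it is in chest 3 (prior 1/3): the guide opened chest 3, so this case is ruled out; weight (1/3)·0 = 0.
The weights sum to 4/9.
So P(the ruby in chest 1 | the guide opened chest 3) = (1/9) / (4/9) = 1/4.

1/4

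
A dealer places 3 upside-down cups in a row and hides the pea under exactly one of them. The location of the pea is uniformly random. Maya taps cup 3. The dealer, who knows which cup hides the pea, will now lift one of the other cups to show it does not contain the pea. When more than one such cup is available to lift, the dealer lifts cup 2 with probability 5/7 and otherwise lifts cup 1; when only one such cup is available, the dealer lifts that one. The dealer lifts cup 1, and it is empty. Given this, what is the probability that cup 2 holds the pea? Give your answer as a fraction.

Consider each possible location of the pea in turn.
If it is under cup 1 (prior 1/3): the dealer opened cup 1, so this case is ruled out; weight (1/3)·0 = 0.
If it is under cup 2 (prior 1/3): only cup 1 is available, probability 1; weight (1/3)·1 = 1/3.
If it is under cup 3 (prior 1/3): cup 2 is available but not opened, probability 2/7; weight (1/3)·(2/7) = 2/21.
The weights sum to 3/7.
So P(the pea under cup 2 | the dealer opened cup 1) = (1/3) / (3/7) = 7/9.

7/9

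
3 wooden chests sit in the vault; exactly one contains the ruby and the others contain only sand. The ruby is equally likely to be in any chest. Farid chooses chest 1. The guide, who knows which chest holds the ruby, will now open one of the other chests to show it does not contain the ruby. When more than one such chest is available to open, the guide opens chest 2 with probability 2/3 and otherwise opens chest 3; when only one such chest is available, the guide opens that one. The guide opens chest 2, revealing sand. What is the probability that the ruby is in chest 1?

Consider each possible location of the ruby in turn.
If it is in chest 1 (prior 1/3): chest 2 is available, opened with probability 2/3; weight (1/3)·(2/3) = 2/9.
If it is in chest 2 (prior 1/3): the guide opened chest 2, so this case is ruled out; weight (1/3)·0 = 0.
If it is in chest 3 (prior 1/3): only chest 2 is available, probability 1; weight (1/3)·1 = 1/3.
The weights sum to 5/9.
So P(the ruby in chest 1 | the guide opened chest 2) = (2/9) / (5/9) = 2/5.

2/5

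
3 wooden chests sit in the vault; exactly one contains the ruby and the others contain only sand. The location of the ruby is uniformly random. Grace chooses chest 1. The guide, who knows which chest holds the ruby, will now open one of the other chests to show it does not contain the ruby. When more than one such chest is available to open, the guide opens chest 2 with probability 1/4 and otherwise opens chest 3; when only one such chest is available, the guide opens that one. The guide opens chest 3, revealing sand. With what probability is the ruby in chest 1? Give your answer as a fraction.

Apply Bayes' rule, conditioning on where the ruby actually is.
If it is in chest 1 (prior 1/3): chest 2 is available but not opened, probability 3/4; weight (1/3)·(3/4) = 1/4.
If it is in chest 2 (prior 1/3): only chest 3 is available, probability 1; weight (1/3)·1 = 1/3.
If it is in chest 3 (prior 1/3): the guide opened chest 3, so this case is ruled out; weight (1/3)·0 = 0.
The weights sum to 7/12.
So P(the ruby in chest 1 | the guide opened chest 3) = (1/4) / (7/12) = 3/7.

3/7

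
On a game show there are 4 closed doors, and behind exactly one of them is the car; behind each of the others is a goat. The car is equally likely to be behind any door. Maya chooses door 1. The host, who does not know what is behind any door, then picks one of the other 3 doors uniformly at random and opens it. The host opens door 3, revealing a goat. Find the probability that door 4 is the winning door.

Because the host chose which door to open without knowing where the car is, the choice is independent of the prize location. Learning that door 3 does not hold the car simply rules out that one location and leaves the remaining 3 doors still equally likely by symmetry.
So P(the car behind door 4) = 1/3.

1/3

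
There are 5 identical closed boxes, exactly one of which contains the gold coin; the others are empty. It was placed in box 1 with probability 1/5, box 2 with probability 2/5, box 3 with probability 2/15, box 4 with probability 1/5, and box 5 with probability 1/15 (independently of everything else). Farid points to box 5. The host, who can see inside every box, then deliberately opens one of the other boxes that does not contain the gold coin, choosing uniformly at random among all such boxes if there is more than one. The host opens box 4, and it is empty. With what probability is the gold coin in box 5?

Condition on the true location of the gold coin.
If it is in box 1 (prior 1/5): the host has 3 equally likely choices, so probability 1/3; weight (1/5)·(1/3) = 1/15.
If it is in box 2 (prior 2/5): the host has 3 equally likely choices, so probability 1/3; weight (2/5)·(1/3) = 2/15.
If it is in box 3 (prior 2/15): the host has 3 equally likely choices, so probability 1/3; weight (2/15)·(1/3) = 2/45.
If it is in box 4 (prior 1/5): the host opened box 4, so this case is ruled out; weight (1/5)·0 = 0.
If it is in box 5 (prior 1/15): the host has 4 equally likely choices, so probability 1/4; weight (1/15)·(1/4) = 1/60.
The weights sum to 47/180.
So P(the gold coin in box 5 | the host opened box 4) = (1/60) / (47/180) = 3/47.

3/47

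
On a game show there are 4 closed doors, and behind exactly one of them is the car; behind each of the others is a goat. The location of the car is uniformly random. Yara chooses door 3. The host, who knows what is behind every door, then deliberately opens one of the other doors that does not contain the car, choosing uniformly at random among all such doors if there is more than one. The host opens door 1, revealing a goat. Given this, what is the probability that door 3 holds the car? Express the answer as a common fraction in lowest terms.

1/4

Condition on the true location of the car.
If it is behind door 1 (prior 1/4): the host opened door 1, so this case is ruled out; weight (1/4)·0 = 0.
If it is behind either of doors 2 and 4 (prior 1/4 each): the host has 2 equally likely choices, so probability 1/2; weight (1/4)·(1/2) = 1/8 each.
If it is behind door 3 (prior 1/4): the host has 3 equally likely choices, so probability 1/3; weight (1/4)·(1/3) = 1/12.
The weights sum to 1/3.
So P(the car behind door 3 | the host opened door 1) = (1/12) / (1/3) = 1/4.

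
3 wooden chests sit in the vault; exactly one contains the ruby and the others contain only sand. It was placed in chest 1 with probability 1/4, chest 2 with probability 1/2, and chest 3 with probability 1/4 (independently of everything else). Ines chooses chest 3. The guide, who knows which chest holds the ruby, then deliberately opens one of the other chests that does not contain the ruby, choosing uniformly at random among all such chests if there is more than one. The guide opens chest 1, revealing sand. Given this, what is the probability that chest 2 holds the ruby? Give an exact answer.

4/5

Condition on the true location of the ruby.
If it is in chest 1 (prior 1/4): the guide opened chest 1, so this case is ruled out; weight (1/4)·0 = 0.
If it is in chest 2 (prior 1/2): the guide has no choice, probability 1; weight (1/2)·1 = 1/2.
If it is in chest 3 (prior 1/4): the guide has 2 equally likely choices, so probability 1/2; weight (1/4)·(1/2) = 1/8.
The weights sum to 5/8.
So P(the ruby in chest 2 | the guide opened chest 1) = (1/2) / (5/8) = 4/5.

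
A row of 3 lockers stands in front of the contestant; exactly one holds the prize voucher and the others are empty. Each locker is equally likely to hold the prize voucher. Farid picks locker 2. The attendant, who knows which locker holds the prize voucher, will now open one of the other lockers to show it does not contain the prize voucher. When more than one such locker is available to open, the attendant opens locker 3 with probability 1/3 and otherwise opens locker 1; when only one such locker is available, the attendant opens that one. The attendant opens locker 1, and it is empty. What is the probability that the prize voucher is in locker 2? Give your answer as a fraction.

Condition on the true location of the prize voucher.
If it is in locker 1 (prior 1/3): the attendant opened locker 1, so this case is ruled out; weight (1/3)·0 = 0.
If it is in locker 2 (prior 1/3): locker 3 is available but not opened, probability 2/3; weight (1/3)·(2/3) = 2/9.
If it is in locker 3 (prior 1/3): only locker 1 is available, probability 1; weight (1/3)·1 = 1/3.
The weights sum to 5/9.
So P(the prize voucher in locker 2 | the attendant opened locker 1) = (2/9) / (5/9) = 2/5.

2/5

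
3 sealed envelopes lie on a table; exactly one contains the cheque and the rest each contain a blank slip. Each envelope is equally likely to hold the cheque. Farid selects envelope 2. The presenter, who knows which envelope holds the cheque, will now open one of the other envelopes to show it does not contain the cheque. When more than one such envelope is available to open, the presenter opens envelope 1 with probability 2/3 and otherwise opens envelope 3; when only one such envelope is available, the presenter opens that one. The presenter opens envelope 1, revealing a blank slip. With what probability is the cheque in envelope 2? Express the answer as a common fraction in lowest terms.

Apply Bayes' rule, conditioning on where the cheque actually is.
If it is in envelope 1 (prior 1/3): the presenter opened envelope 1, so this case is ruled out; weight (1/3)·0 = 0.
If it is in envelope 2 (prior 1/3): envelope 1 is available, opened with probability 2/3; weight (1/3)·(2/3) = 2/9.
If it is in envelope 3 (prior 1/3): only envelope 1 is available, probability 1; weight (1/3)·1 = 1/3.
The weights sum to 5/9.
So P(the cheque in envelope 2 | the presenter opened envelope 1) = (2/9) / (5/9) = 2/5.

2/5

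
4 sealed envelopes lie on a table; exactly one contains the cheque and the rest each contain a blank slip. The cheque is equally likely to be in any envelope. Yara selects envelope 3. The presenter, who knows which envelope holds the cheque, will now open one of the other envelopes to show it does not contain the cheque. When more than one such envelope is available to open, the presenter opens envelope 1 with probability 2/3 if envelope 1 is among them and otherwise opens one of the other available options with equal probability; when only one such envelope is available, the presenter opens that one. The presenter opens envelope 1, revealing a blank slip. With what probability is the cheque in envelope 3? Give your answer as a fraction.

1/3

Consider each possible location of the cheque in turn.
If it is in envelope 1 (prior 1/4): the presenter opened envelope 1, so this case is ruled out; weight (1/4)·0 = 0.
If it is in any of envelopes 2, 3, and 4 (prior 1/4 each): envelope 1 is available, opened with probability 2/3; weight (1/4)·(2/3) = 1/6 each.
The weights sum to 1/2.
So P(the cheque in envelope 3 | the presenter opened envelope 1) = (1/6) / (1/2) = 1/3.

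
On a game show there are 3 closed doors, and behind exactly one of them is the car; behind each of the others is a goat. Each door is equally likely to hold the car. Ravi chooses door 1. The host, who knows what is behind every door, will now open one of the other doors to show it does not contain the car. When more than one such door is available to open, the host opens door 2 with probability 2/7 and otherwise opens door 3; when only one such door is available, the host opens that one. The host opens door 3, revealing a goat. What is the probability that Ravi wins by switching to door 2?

7/12

Condition on the true location of the car.
If it is behind door 1 (prior 1/3): door 2 is available but not opened, probability 5/7; weight (1/3)·(5/7) = 5/21.
If it is behind door 2 (prior 1/3): only door 3 is available, probability 1; weight (1/3)·1 = 1/3.
If it is behind door 3 (prior 1/3): the host opened door 3, so this case is ruled out; weight (1/3)·0 = 0.
The weights sum to 4/7.
So P(the car behind door 2 | the host opened door 3) = (1/3) / (4/7) = 7/12.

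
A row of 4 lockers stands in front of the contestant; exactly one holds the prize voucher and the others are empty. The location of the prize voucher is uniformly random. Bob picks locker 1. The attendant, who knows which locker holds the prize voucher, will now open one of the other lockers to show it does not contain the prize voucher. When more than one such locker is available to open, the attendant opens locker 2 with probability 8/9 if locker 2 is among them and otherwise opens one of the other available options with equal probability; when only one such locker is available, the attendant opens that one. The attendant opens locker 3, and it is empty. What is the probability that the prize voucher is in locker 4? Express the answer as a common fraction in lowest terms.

Apply Bayes' rule, conditioning on where the prize voucher actually is.
If it is in locker 1 (prior 1/4): locker 2 is available but not opened; locker 3 gets probability (1 − 8/9)/2 = 1/18; weight (1/4)·(1/18) = 1/72.
If it is in locker 2 (prior 1/4): locker 2 holds the prize so is unavailable; the attendant chooses uniformly among the 2 others, probability 1/2; weight (1/4)·(1/2) = 1/8.
If it is in locker 3 (prior 1/4): the attendant opened locker 3, so this case is ruled out; weight (1/4)·0 = 0.
If it is in locker 4 (prior 1/4): locker 2 is available but not opened, probability 1/9; weight (1/4)·(1/9) = 1/36.
The weights sum to 1/6.
So P(the prize voucher in locker 4 | the attendant opened locker 3) = (1/36) / (1/6) = 1/6.

1/6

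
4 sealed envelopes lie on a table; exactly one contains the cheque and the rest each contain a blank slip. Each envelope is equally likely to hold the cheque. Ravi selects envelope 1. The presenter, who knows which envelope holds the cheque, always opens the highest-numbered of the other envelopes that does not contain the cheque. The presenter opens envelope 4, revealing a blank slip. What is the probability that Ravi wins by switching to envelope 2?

1/3

Condition on the true location of the cheque.
If it is in any of envelopes 1, 2, and 3 (prior 1/4 each): envelope 4 is the highest-numbered option available, probability 1; weight (1/4)·1 = 1/4 each.
If it is in envelope 4 (prior 1/4): the presenter opened envelope 4, so this case is ruled out; weight (1/4)·0 = 0.
The weights sum to 3/4.
So P(the cheque in envelope 2 | the presenter opened envelope 4) = (1/4) / (3/4) = 1/3.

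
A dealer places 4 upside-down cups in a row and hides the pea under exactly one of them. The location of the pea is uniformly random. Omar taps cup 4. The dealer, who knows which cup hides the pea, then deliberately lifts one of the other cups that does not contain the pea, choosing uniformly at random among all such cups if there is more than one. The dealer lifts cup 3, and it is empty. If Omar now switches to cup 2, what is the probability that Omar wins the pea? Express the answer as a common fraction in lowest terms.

Consider each possible location of the pea in turn.
If it is under either of cups 1 and 2 (prior 1/4 each): the dealer has 2 equally likely choices, so probability 1/2; weight (1/4)·(1/2) = 1/8 each.
If it is under cup 3 (prior 1/4): the dealer opened cup 3, so this case is ruled out; weight (1/4)·0 = 0.
If it is under cup 4 (prior 1/4): the dealer has 3 equally likely choices, so probability 1/3; weight (1/4)·(1/3) = 1/12.
The weights sum to 1/3.
So P(the pea under cup 2 | the dealer opened cup 3) = (1/8) / (1/3) = 3/8.

3/8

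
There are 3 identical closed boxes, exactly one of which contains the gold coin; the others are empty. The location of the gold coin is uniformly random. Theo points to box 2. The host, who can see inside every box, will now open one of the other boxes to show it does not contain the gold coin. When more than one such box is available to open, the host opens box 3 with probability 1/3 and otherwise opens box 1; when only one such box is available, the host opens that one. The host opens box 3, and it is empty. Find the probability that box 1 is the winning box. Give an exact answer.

3/4

Apply Bayes' rule, conditioning on where the gold coin actually is.
If it is in box 1 (prior 1/3): only box 3 is available, probability 1; weight (1/3)·1 = 1/3.
If it is in box 2 (prior 1/3): box 3 is available, opened with probability 1/3; weight (1/3)·(1/3) = 1/9.
If it is in box 3 (prior 1/3): the host opened box 3, so this case is ruled out; weight (1/3)·0 = 0.
The weights sum to 4/9.
So P(the gold coin in box 1 | the host opened box 3) = (1/3) / (4/9) = 3/4.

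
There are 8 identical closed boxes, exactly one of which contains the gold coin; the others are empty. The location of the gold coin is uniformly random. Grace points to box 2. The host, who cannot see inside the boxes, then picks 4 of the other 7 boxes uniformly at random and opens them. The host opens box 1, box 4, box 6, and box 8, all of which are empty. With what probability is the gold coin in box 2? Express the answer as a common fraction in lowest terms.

Consider each possible location of the gold coin in turn.
If it is in any of boxes 1, 4, 6, and 8 (prior 1/8 each): that box was opened and seen not to hold the prize — ruled out; weight (1/8)·0 = 0 each.
If it is in any of boxes 2, 3, 5, and 7 (prior 1/8 each): the host picks exactly this set with probability 1/35 regardless, and none is the prize; weight (1/8)·(1/35) = 1/280 each.
The weights sum to 1/70.
So P(the gold coin in box 2 | the host opened box 1, box 4, box 6, and box 8) = (1/280) / (1/70) = 1/4.

1/4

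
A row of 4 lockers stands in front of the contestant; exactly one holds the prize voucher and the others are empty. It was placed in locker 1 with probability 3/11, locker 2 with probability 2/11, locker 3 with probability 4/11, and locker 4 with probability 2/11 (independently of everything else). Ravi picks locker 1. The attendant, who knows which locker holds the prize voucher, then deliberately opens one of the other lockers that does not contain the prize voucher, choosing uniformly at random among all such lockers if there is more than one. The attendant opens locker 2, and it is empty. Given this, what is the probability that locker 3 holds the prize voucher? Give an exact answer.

1/2

Consider each possible location of the prize voucher in turn.
If it is in locker 1 (prior 3/11): the attendant has 3 equally likely choices, so probability 1/3; weight (3/11)·(1/3) = 1/11.
If it is in locker 2 (prior 2/11): the attendant opened locker 2, so this case is ruled out; weight (2/11)·0 = 0.
If it is in locker 3 (prior 4/11): the attendant has 2 equally likely choices, so probability 1/2; weight (4/11)·(1/2) = 2/11.
If it is in locker 4 (prior 2/11): the attendant has 2 equally likely choices, so probability 1/2; weight (2/11)·(1/2) = 1/11.
The weights sum to 4/11.
So P(the prize voucher in locker 3 | the attendant opened locker 2) = (2/11) / (4/11) = 1/2.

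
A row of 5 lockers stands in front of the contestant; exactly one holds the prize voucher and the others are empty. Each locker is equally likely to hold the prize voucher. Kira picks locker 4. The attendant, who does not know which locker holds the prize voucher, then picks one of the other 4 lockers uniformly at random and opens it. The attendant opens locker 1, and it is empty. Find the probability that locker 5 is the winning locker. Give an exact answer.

Apply Bayes' rule, conditioning on where the prize voucher actually is.
If it is in locker 1 (prior 1/5): the attendant opened locker 1, so this case is ruled out; weight (1/5)·0 = 0.
If it is in any of lockers 2, 3, 4, and 5 (prior 1/5 each): the attendant picks locker 1 with probability 1/4 regardless, and it is not the prize; weight (1/5)·(1/4) = 1/20 each.
The weights sum to 1/5.
So P(the prize voucher in locker 5 | the attendant opened locker 1) = (1/20) / (1/5) = 1/4.

1/4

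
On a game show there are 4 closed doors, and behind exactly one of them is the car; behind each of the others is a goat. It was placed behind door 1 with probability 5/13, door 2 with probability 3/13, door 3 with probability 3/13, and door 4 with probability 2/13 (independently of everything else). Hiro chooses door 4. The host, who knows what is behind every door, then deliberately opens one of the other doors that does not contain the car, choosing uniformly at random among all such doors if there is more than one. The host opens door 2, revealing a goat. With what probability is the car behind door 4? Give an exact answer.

1/7

Condition on the true location of the car.
If it is behind door 1 (prior 5/13): the host has 2 equally likely choices, so probability 1/2; weight (5/13)·(1/2) = 5/26.
If it is behind door 2 (prior 3/13): the host opened door 2, so this case is ruled out; weight (3/13)·0 = 0.
If it is behind door 3 (prior 3/13): the host has 2 equally likely choices, so probability 1/2; weight (3/13)·(1/2) = 3/26.
If it is behind door 4 (prior 2/13): the host has 3 equally likely choices, so probability 1/3; weight (2/13)·(1/3) = 2/39.
The weights sum to 14/39.
So P(the car behind door 4 | the host opened door 2) = (2/39) / (14/39) = 1/7.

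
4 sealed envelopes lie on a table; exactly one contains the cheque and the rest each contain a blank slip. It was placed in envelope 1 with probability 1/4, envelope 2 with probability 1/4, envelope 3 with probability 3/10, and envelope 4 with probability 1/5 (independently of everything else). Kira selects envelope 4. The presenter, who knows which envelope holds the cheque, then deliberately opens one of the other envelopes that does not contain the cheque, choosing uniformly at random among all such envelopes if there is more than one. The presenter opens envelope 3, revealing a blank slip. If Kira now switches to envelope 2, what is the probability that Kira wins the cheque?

15/38

Apply Bayes' rule, conditioning on where the cheque actually is.
If it is in either of envelopes 1 and 2 (prior 1/4 each): the presenter has 2 equally likely choices, so probability 1/2; weight (1/4)·(1/2) = 1/8 each.
If it is in envelope 3 (prior 3/10): the presenter opened envelope 3, so this case is ruled out; weight (3/10)·0 = 0.
If it is in envelope 4 (prior 1/5): the presenter has 3 equally likely choices, so probability 1/3; weight (1/5)·(1/3) = 1/15.
The weights sum to 19/60.
So P(the cheque in envelope 2 | the presenter opened envelope 3) = (1/8) / (19/60) = 15/38.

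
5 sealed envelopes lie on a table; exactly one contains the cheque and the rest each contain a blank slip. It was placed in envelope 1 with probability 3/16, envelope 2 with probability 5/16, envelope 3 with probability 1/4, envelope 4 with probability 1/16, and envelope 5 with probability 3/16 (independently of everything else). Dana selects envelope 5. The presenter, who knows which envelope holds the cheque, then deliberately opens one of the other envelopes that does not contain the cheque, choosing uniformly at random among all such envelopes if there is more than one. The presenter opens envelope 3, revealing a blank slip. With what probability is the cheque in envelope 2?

4/9

Condition on the true location of the cheque.
If it is in envelope 1 (prior 3/16): the presenter has 3 equally likely choices, so probability 1/3; weight (3/16)·(1/3) = 1/16.
If it is in envelope 2 (prior 5/16): the presenter has 3 equally likely choices, so probability 1/3; weight (5/16)·(1/3) = 5/48.
If it is in envelope 3 (prior 1/4): the presenter opened envelope 3, so this case is ruled out; weight (1/4)·0 = 0.
If it is in envelope 4 (prior 1/16): the presenter has 3 equally likely choices, so probability 1/3; weight (1/16)·(1/3) = 1/48.
If it is in envelope 5 (prior 3/16): the presenter has 4 equally likely choices, so probability 1/4; weight (3/16)·(1/4) = 3/64.
The weights sum to 15/64.
So P(the cheque in envelope 2 | the presenter opened envelope 3) = (5/48) / (15/64) = 4/9.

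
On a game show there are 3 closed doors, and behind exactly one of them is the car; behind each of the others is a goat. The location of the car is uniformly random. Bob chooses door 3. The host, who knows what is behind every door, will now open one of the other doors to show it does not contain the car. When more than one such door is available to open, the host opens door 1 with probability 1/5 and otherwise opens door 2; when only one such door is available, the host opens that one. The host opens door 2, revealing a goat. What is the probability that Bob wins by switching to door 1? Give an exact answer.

Condition on the true location of the car.
If it is behind door 1 (prior 1/3): only door 2 is available, probability 1; weight (1/3)·1 = 1/3.
If it is behind door 2 (prior 1/3): the host opened door 2, so this case is ruled out; weight (1/3)·0 = 0.
If it is behind door 3 (prior 1/3): door 1 is available but not opened, probability 4/5; weight (1/3)·(4/5) = 4/15.
The weights sum to 3/5.
So P(the car behind door 1 | the host opened door 2) = (1/3) / (3/5) = 5/9.

5/9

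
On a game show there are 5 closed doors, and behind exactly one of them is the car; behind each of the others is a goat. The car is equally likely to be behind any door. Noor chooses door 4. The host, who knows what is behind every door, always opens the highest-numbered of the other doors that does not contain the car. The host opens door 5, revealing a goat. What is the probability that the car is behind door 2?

1/4

Condition on the true location of the car.
If it is behind any of doors 1, 2, 3, and 4 (prior 1/5 each): door 5 is the highest-numbered option available, probability 1; weight (1/5)·1 = 1/5 each.
If it is behind door 5 (prior 1/5): the host opened door 5, so this case is ruled out; weight (1/5)·0 = 0.
The weights sum to 4/5.
So P(the car behind door 2 | the host opened door 5) = (1/5) / (4/5) = 1/4.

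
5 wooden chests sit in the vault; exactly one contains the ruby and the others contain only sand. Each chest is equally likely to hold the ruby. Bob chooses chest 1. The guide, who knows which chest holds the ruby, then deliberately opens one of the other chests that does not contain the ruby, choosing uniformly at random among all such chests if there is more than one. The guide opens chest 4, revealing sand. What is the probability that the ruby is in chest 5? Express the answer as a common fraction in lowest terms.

4/15

Apply Bayes' rule, conditioning on where the ruby actually is.
If it is in chest 1 (prior 1/5): the guide has 4 equally likely choices, so probability 1/4; weight (1/5)·(1/4) = 1/20.
If it is in any of chests 2, 3, and 5 (prior 1/5 each): the guide has 3 equally likely choices, so probability 1/3; weight (1/5)·(1/3) = 1/15 each.
If it is in chest 4 (prior 1/5): the guide opened chest 4, so this case is ruled out; weight (1/5)·0 = 0.
The weights sum to 1/4.
So P(the ruby in chest 5 | the guide opened chest 4) = (1/15) / (1/4) = 4/15.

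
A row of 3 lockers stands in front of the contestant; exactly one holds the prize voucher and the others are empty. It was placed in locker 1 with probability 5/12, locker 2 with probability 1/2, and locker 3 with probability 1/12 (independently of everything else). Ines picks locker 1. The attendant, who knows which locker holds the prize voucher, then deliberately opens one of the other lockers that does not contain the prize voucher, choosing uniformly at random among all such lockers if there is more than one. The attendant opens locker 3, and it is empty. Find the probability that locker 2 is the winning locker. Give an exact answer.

12/17

Condition on the true location of the prize voucher.
If it is in locker 1 (prior 5/12): the attendant has 2 equally likely choices, so probability 1/2; weight (5/12)·(1/2) = 5/24.
If it is in locker 2 (prior 1/2): the attendant has no choice, probability 1; weight (1/2)·1 = 1/2.
If it is in locker 3 (prior 1/12): the attendant opened locker 3, so this case is ruled out; weight (1/12)·0 = 0.
The weights sum to 17/24.
So P(the prize voucher in locker 2 | the attendant opened locker 3) = (1/2) / (17/24) = 12/17.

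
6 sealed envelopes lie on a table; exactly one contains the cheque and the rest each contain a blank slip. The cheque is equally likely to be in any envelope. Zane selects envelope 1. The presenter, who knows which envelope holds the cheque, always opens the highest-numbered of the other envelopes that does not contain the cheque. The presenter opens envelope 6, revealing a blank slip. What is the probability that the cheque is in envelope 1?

1/5

Condition on the true location of the cheque.
If it is in any of envelopes 1, 2, 3, 4, and 5 (prior 1/6 each): envelope 6 is the highest-numbered option available, probability 1; weight (1/6)·1 = 1/6 each.
If it is in envelope 6 (prior 1/6): the presenter opened envelope 6, so this case is ruled out; weight (1/6)·0 = 0.
The weights sum to 5/6.
So P(the cheque in envelope 1 | the presenter opened envelope 6) = (1/6) / (5/6) = 1/5.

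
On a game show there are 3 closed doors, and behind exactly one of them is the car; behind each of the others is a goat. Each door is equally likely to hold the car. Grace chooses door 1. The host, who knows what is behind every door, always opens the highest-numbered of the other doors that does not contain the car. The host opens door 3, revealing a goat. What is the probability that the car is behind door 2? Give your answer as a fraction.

Condition on the true location of the car.
If it is behind either of doors 1 and 2 (prior 1/3 each): door 3 is the highest-numbered option available, probability 1; weight (1/3)·1 = 1/3 each.
If it is behind door 3 (prior 1/3): the host opened door 3, so this case is ruled out; weight (1/3)·0 = 0.
The weights sum to 2/3.
So P(the car behind door 2 | the host opened door 3) = (1/3) / (2/3) = 1/2.

1/2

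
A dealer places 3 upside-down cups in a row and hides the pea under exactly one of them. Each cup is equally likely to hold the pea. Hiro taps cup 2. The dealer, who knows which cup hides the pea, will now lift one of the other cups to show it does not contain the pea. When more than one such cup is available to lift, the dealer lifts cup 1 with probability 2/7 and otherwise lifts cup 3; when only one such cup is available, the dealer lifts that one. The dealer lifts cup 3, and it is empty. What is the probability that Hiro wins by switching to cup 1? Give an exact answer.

Apply Bayes' rule, conditioning on where the pea actually is.
If it is under cup 1 (prior 1/3): only cup 3 is available, probability 1; weight (1/3)·1 = 1/3.
If it is under cup 2 (prior 1/3): cup 1 is available but not opened, probability 5/7; weight (1/3)·(5/7) = 5/21.
If it is under cup 3 (prior 1/3): the dealer opened cup 3, so this case is ruled out; weight (1/3)·0 = 0.
The weights sum to 4/7.
So P(the pea under cup 1 | the dealer opened cup 3) = (1/3) / (4/7) = 7/12.

7/12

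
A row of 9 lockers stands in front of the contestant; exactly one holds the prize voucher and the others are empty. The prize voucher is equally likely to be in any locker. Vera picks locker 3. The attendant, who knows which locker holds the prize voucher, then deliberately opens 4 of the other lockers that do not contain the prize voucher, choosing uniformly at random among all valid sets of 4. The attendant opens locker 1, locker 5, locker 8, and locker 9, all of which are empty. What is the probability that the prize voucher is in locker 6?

2/9

Consider each possible location of the prize voucher in turn.
If it is in any of lockers 1, 5, 8, and 9 (prior 1/9 each): that locker was opened and seen not to hold the prize — ruled out; weight (1/9)·0 = 0 each.
If it is in any of lockers 2, 4, 6, and 7 (prior 1/9 each): the attendant has 35 equally likely choices, so probability 1/35; weight (1/9)·(1/35) = 1/315 each.
If it is in locker 3 (prior 1/9): the attendant has 70 equally likely choices, so probability 1/70; weight (1/9)·(1/70) = 1/630.
The weights sum to 1/70.
So P(the prize voucher in locker 6 | the attendant opened locker 1, locker 5, locker 8, and locker 9) = (1/315) / (1/70) = 2/9.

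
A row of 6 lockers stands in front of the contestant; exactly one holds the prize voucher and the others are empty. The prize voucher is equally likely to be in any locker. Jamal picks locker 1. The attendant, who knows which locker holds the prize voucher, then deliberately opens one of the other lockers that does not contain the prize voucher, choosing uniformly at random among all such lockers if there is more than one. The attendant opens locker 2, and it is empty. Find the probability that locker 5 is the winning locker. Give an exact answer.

Apply Bayes' rule, conditioning on where the prize voucher actually is.
If it is in locker 1 (prior 1/6): the attendant has 5 equally likely choices, so probability 1/5; weight (1/6)·(1/5) = 1/30.
If it is in locker 2 (prior 1/6): the attendant opened locker 2, so this case is ruled out; weight (1/6)·0 = 0.
If it is in any of lockers 3, 4, 5, and 6 (prior 1/6 each): the attendant has 4 equally likely choices, so probability 1/4; weight (1/6)·(1/4) = 1/24 each.
The weights sum to 1/5.
So P(the prize voucher in locker 5 | the attendant opened locker 2) = (1/24) / (1/5) = 5/24.

5/24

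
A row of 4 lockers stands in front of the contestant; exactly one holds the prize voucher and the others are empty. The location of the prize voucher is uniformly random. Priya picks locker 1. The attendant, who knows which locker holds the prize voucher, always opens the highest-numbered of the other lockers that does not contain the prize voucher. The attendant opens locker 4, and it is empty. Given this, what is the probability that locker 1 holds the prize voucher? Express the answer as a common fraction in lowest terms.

Consider each possible location of the prize voucher in turn.
If it is in any of lockers 1, 2, and 3 (prior 1/4 each): locker 4 is the highest-numbered option available, probability 1; weight (1/4)·1 = 1/4 each.
If it is in locker 4 (prior 1/4): the attendant opened locker 4, so this case is ruled out; weight (1/4)·0 = 0.
The weights sum to 3/4.
So P(the prize voucher in locker 1 | the attendant opened locker 4) = (1/4) / (3/4) = 1/3.

1/3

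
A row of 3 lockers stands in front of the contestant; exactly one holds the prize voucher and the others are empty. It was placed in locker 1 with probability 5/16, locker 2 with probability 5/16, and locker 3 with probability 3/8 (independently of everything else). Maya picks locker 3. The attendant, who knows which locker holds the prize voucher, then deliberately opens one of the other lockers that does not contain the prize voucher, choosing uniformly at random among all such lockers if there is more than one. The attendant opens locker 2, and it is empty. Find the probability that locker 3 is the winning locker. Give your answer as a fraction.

3/8

Consider each possible location of the prize voucher in turn.
If it is in locker 1 (prior 5/16): the attendant has no choice, probability 1; weight (5/16)·1 = 5/16.
If it is in locker 2 (prior 5/16): the attendant opened locker 2, so this case is ruled out; weight (5/16)·0 = 0.
If it is in locker 3 (prior 3/8): the attendant has 2 equally likely choices, so probability 1/2; weight (3/8)·(1/2) = 3/16.
The weights sum to 1/2.
So P(the prize voucher in locker 3 | the attendant opened locker 2) = (3/16) / (1/2) = 3/8.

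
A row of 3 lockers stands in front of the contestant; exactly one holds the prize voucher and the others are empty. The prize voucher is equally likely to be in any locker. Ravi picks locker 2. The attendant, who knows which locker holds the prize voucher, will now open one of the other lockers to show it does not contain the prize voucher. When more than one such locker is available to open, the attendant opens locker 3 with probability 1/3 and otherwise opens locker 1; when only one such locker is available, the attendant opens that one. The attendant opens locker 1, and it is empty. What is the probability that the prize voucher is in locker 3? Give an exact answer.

3/5

Consider each possible location of the prize voucher in turn.
If it is in locker 1 (prior 1/3): the attendant opened locker 1, so this case is ruled out; weight (1/3)·0 = 0.
If it is in locker 2 (prior 1/3): locker 3 is available but not opened, probability 2/3; weight (1/3)·(2/3) = 2/9.
If it is in locker 3 (prior 1/3): only locker 1 is available, probability 1; weight (1/3)·1 = 1/3.
The weights sum to 5/9.
So P(the prize voucher in locker 3 | the attendant opened locker 1) = (1/3) / (5/9) = 3/5.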